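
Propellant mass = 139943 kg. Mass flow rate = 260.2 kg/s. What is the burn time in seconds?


tb = 139943 / 260.2 = 537.8 s

537.8 s


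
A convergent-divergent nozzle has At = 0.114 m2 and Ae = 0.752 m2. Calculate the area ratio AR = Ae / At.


AR = 0.752 / 0.114 = 6.6

6.6


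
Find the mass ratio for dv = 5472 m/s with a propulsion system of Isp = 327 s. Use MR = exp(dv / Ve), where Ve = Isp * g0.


Ve = 327 * 9.81 = 3207.87 m/s
MR = exp(5472 / 3207.87) = 5.506

5.506


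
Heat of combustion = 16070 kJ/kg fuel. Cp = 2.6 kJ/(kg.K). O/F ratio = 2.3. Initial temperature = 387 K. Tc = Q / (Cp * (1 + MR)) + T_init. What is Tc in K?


Tc = 16070 / (2.6 * (1 + 2.3)) + 387 = 2260 K

2260 K


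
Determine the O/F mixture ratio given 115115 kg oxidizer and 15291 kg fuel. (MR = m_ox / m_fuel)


MR = 115115 / 15291 = 7.53

7.53


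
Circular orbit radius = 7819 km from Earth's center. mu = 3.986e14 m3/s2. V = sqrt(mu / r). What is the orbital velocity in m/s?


V = sqrt(3.986e14 / 7819000) = 7140 m/s

7140 m/s


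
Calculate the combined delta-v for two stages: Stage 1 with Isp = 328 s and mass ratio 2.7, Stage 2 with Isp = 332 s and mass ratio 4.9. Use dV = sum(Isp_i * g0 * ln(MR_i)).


dV1 = 328 * 9.81 * ln(2.7) = 3196.0 m/s
dV2 = 332 * 9.81 * ln(4.9) = 5176.0 m/s
Total dV = 3196.0 + 5176.0 = 8372.0 m/s ~ 8372 m/s

8372 m/s


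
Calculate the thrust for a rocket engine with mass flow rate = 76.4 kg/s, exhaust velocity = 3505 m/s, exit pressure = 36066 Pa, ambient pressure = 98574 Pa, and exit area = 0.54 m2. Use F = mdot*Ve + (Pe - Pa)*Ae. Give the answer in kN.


F = 76.4 * 3505 + (36066 - 98574) * 0.54 = 234028.0 N = 234.0 kN

234.0 kN


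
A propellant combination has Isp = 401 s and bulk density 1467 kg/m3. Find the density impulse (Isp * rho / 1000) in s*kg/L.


rho*Isp = 401 * 1467 / 1000 = 588 s*kg/L

588 s*kg/L


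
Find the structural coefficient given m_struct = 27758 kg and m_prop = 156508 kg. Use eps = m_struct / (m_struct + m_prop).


eps = 27758 / (27758 + 156508) = 0.1506

0.1506


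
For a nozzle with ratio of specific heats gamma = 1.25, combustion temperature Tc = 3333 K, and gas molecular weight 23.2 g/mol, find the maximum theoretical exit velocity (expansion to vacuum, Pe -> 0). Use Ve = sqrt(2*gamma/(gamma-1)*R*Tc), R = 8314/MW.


R = 8314 / 23.2 = 358.36 J/(kg.K)
Ve = sqrt(2 * 1.25 / (1.25 - 1) * 358.36 * 3333) = 3456 m/s

3456 m/s


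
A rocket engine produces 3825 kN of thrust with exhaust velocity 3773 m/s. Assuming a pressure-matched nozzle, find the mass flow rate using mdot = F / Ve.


mdot = F / Ve = 3825000 / 3773 = 1013.8 kg/s

1013.8 kg/s


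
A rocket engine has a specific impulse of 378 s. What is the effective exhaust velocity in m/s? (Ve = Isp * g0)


Ve = Isp * g0 = 378 * 9.81 = 3708.2 m/s

3708.2 m/s


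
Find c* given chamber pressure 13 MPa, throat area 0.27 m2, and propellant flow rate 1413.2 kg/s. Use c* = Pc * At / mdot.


c* = 13e6 * 0.27 / 1413.2 = 2484 m/s

2484 m/s


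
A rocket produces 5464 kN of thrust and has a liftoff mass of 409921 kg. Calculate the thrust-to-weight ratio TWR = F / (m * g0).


TWR = 5464000 / (409921 * 9.81) = 1.36

1.36


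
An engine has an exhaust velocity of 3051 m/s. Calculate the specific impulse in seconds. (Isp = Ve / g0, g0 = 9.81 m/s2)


Isp = Ve / g0 = 3051 / 9.81 = 311.0 s

311.0 s


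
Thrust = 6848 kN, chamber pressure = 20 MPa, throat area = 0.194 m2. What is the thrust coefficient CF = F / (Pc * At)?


CF = 6848000 / (20e6 * 0.194) = 1.76

1.76


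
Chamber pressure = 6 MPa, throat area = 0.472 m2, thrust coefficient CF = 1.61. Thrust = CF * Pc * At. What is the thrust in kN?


F = 1.61 * 6e6 * 0.472 = 4.5595e+06 N = 4559.5 kN

4559.5 kN


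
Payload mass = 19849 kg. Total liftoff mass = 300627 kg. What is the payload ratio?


PR = 19849 / 300627 = 0.066

0.066


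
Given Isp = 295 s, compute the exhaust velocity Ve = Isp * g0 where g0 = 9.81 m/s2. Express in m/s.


Ve = Isp * g0 = 295 * 9.81 = 2894.0 m/s

2894.0 m/s


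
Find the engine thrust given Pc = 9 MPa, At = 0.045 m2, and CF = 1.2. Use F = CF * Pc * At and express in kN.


F = 1.2 * 9e6 * 0.045 = 486000.0 N = 486.0 kN

486.0 kN


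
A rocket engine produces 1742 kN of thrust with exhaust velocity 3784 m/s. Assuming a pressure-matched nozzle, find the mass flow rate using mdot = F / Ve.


mdot = F / Ve = 1742000 / 3784 = 460.4 kg/s

460.4 kg/s


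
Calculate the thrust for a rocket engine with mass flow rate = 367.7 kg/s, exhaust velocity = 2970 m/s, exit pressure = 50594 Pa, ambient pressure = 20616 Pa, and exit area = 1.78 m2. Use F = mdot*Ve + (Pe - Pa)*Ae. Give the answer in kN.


F = 367.7 * 2970 + (50594 - 20616) * 1.78 = 1.1454e+06 N = 1145.4 kN

1145.4 kN


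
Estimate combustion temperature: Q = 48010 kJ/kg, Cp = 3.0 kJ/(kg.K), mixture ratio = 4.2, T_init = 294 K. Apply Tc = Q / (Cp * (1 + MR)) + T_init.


Tc = 48010 / (3.0 * (1 + 4.2)) + 294 = 3372 K

3372 K


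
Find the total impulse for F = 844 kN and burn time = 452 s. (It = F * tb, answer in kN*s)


It = 844 * 452 = 381488 kN*s

381488 kN*s


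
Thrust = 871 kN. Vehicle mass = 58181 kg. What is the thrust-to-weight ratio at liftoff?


TWR = 871000 / (58181 * 9.81) = 1.53

1.53


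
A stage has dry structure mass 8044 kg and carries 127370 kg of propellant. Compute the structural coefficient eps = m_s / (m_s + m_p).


eps = 8044 / (8044 + 127370) = 0.0594

0.0594


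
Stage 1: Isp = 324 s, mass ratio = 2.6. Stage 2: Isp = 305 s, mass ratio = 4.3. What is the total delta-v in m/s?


dV1 = 324 * 9.81 * ln(2.6) = 3037.0 m/s
dV2 = 305 * 9.81 * ln(4.3) = 4364.2 m/s
Total dV = 3037.0 + 4364.2 = 7401.2 m/s ~ 7401 m/s

7401 m/s


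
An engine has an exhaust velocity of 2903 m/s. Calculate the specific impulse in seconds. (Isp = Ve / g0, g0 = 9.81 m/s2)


Isp = Ve / g0 = 2903 / 9.81 = 295.9 s

295.9 s


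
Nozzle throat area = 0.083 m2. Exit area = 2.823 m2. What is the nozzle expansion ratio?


AR = 2.823 / 0.083 = 34.0

34.0


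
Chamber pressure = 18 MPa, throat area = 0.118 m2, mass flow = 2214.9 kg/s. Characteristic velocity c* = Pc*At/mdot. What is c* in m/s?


c* = 18e6 * 0.118 / 2214.9 = 959 m/s

959 m/s


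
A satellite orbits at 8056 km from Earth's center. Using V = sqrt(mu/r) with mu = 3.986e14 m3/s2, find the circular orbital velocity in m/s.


V = sqrt(3.986e14 / 8056000) = 7034 m/s

7034 m/s


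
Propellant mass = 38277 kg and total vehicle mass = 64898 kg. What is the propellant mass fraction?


PMF = 38277 / 64898 = 0.59

0.59


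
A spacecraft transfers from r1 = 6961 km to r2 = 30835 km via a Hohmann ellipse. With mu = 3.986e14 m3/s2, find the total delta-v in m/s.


V1 = sqrt(mu/r1) = 7567.16 m/s
dV1 = V1*(sqrt(2*r2/(r1+r2)) - 1) = 2098.84 m/s
V2 = sqrt(mu/r2) = 3595.4 m/s
dV2 = V2*(1 - sqrt(2*r1/(r1+r2))) = 1413.3 m/s
Total dV = 3512 m/s

3512 m/s


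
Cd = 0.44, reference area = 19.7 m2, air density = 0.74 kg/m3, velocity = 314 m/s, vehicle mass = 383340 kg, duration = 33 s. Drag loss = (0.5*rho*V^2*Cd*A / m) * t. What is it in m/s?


D = 0.5 * 0.74 * 314^2 * 0.44 * 19.7 = 316213.15 N
a = 316213.15 / 383340 = 0.8249 m/s2
dV = 0.8249 * 33 = 27.2 m/s

27.2 m/s


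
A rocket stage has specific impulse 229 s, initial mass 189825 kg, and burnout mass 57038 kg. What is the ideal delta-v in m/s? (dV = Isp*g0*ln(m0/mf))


Ve = 229 * 9.81 = 2246.49 m/s
dV = 2246.49 * ln(189825/57038) = 2701 m/s

2701 m/s


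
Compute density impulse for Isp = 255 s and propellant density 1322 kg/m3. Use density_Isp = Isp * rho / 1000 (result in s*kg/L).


rho*Isp = 255 * 1322 / 1000 = 337 s*kg/L

337 s*kg/L


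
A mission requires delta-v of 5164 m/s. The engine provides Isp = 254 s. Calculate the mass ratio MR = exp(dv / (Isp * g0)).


Ve = 254 * 9.81 = 2491.74 m/s
MR = exp(5164 / 2491.74) = 7.944

7.944


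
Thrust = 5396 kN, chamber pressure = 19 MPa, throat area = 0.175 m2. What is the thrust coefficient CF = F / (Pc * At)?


CF = 5396000 / (19e6 * 0.175) = 1.62

1.62


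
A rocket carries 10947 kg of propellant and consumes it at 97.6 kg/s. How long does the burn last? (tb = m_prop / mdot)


tb = 10947 / 97.6 = 112.2 s

112.2 s


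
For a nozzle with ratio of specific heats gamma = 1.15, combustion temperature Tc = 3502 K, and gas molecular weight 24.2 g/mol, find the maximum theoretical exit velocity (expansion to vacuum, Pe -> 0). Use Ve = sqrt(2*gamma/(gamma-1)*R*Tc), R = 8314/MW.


R = 8314 / 24.2 = 343.55 J/(kg.K)
Ve = sqrt(2 * 1.15 / (1.15 - 1) * 343.55 * 3502) = 4295 m/s

4295 m/s


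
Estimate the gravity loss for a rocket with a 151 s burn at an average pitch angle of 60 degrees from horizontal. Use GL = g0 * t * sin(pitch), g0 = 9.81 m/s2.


GL = 9.81 * 151 * sin(60 deg) = 1283 m/s

1283 m/s


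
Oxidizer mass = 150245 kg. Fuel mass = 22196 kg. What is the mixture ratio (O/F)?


MR = 150245 / 22196 = 6.77

6.77


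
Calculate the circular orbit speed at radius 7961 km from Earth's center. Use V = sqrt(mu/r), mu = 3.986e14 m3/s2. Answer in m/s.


V = sqrt(3.986e14 / 7961000) = 7076 m/s

7076 m/s


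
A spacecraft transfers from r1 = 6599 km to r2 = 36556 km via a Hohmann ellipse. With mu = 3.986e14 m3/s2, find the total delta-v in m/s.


V1 = sqrt(mu/r1) = 7771.94 m/s
dV1 = V1*(sqrt(2*r2/(r1+r2)) - 1) = 2344.05 m/s
V2 = sqrt(mu/r2) = 3302.09 m/s
dV2 = V2*(1 - sqrt(2*r1/(r1+r2))) = 1475.98 m/s
Total dV = 3820 m/s

3820 m/s


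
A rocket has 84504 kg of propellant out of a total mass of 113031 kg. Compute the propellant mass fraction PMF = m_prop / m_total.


PMF = 84504 / 113031 = 0.748

0.748


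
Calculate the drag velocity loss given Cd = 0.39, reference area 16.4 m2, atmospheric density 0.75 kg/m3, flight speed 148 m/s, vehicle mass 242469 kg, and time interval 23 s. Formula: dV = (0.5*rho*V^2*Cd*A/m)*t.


D = 0.5 * 0.75 * 148^2 * 0.39 * 16.4 = 52536.74 N
a = 52536.74 / 242469 = 0.2167 m/s2
dV = 0.2167 * 23 = 5.0 m/s

5.0 m/s


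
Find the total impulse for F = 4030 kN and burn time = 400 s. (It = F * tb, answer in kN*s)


It = 4030 * 400 = 1612000 kN*s

1612000 kN*s


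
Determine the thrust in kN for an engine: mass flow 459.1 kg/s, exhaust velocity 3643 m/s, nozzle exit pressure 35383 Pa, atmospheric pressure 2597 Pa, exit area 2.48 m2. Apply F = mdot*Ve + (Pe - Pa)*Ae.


F = 459.1 * 3643 + (35383 - 2597) * 2.48 = 1.7538e+06 N = 1753.8 kN

1753.8 kN


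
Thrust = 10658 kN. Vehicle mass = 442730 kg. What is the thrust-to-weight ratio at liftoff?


TWR = 10658000 / (442730 * 9.81) = 2.45

2.45


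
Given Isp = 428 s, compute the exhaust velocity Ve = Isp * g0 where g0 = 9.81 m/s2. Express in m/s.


Ve = Isp * g0 = 428 * 9.81 = 4198.7 m/s

4198.7 m/s


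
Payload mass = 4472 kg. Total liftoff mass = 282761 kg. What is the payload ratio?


PR = 4472 / 282761 = 0.0158

0.0158


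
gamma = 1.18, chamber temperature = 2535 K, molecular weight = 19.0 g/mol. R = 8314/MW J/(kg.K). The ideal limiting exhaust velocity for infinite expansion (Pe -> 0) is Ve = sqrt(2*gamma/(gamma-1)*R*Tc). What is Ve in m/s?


R = 8314 / 19.0 = 437.58 J/(kg.K)
Ve = sqrt(2 * 1.18 / (1.18 - 1) * 437.58 * 2535) = 3814 m/s

3814 m/s


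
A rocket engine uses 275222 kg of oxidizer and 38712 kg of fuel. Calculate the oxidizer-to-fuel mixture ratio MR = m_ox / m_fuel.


MR = 275222 / 38712 = 7.11

7.11


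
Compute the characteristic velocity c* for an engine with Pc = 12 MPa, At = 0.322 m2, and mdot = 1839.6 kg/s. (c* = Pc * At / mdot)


c* = 12e6 * 0.322 / 1839.6 = 2100 m/s

2100 m/s


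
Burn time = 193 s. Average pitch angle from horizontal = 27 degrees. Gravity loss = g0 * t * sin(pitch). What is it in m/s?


GL = 9.81 * 193 * sin(27 deg) = 860 m/s

860 m/s


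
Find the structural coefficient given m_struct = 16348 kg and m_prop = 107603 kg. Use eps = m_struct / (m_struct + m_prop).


eps = 16348 / (16348 + 107603) = 0.1319

0.1319


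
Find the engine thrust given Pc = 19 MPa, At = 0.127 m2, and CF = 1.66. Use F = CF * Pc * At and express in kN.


F = 1.66 * 19e6 * 0.127 = 4.0056e+06 N = 4005.6 kN

4005.6 kN


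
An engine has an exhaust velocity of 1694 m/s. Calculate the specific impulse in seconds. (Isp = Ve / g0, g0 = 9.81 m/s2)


Isp = Ve / g0 = 1694 / 9.81 = 172.7 s

172.7 s


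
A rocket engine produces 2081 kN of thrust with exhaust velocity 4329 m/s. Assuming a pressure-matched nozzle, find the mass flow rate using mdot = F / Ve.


mdot = F / Ve = 2081000 / 4329 = 480.7 kg/s

480.7 kg/s


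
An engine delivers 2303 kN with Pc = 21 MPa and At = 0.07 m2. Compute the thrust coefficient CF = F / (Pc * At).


CF = 2303000 / (21e6 * 0.07) = 1.57

1.57


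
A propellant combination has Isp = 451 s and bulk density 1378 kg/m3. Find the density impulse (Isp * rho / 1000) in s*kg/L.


rho*Isp = 451 * 1378 / 1000 = 621 s*kg/L

621 s*kg/L


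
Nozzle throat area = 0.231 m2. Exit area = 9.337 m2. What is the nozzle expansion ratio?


AR = 9.337 / 0.231 = 40.4

40.4


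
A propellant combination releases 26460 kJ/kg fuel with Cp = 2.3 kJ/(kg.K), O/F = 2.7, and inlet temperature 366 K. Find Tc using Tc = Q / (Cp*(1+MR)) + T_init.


Tc = 26460 / (2.3 * (1 + 2.7)) + 366 = 3475 K

3475 K


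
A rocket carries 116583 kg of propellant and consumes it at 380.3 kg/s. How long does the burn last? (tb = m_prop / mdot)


tb = 116583 / 380.3 = 306.6 s

306.6 s


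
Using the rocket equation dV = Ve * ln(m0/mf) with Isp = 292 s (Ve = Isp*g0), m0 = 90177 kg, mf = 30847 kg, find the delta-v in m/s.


Ve = 292 * 9.81 = 2864.52 m/s
dV = 2864.52 * ln(90177/30847) = 3073 m/s

3073 m/s


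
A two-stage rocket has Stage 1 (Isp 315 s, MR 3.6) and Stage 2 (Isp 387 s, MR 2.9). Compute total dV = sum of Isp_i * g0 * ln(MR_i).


dV1 = 315 * 9.81 * ln(3.6) = 3958.3 m/s
dV2 = 387 * 9.81 * ln(2.9) = 4042.1 m/s
Total dV = 3958.3 + 4042.1 = 8000.4 m/s ~ 8000 m/s

8000 m/s


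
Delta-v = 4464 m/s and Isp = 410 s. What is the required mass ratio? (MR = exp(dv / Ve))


Ve = 410 * 9.81 = 4022.1 m/s
MR = exp(4464 / 4022.1) = 3.034

3.034


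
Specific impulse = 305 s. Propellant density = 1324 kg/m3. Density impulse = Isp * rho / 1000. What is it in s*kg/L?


rho*Isp = 305 * 1324 / 1000 = 404 s*kg/L

404 s*kg/L


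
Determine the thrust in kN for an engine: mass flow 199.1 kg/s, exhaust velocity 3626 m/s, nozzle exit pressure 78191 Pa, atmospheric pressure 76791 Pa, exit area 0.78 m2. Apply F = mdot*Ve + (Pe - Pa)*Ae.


F = 199.1 * 3626 + (78191 - 76791) * 0.78 = 723029.0 N = 723.0 kN

723.0 kN


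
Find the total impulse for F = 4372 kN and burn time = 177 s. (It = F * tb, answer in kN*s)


It = 4372 * 177 = 773844 kN*s

773844 kN*s


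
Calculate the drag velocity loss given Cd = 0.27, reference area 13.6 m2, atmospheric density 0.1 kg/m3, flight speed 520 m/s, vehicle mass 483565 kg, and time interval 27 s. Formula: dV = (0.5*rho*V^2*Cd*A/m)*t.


D = 0.5 * 0.1 * 520^2 * 0.27 * 13.6 = 49645.44 N
a = 49645.44 / 483565 = 0.1027 m/s2
dV = 0.1027 * 27 = 2.8 m/s

2.8 m/s


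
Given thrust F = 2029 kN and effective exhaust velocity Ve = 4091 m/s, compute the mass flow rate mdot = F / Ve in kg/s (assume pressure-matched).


mdot = F / Ve = 2029000 / 4091 = 496.0 kg/s

496.0 kg/s


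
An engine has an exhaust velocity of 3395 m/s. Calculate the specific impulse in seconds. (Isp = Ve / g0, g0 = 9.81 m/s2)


Isp = Ve / g0 = 3395 / 9.81 = 346.1 s

346.1 s


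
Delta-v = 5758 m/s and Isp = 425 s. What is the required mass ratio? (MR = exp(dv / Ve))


Ve = 425 * 9.81 = 4169.25 m/s
MR = exp(5758 / 4169.25) = 3.979

3.979


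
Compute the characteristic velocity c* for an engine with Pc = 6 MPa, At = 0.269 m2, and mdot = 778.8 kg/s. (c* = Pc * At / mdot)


c* = 6e6 * 0.269 / 778.8 = 2072 m/s

2072 m/s


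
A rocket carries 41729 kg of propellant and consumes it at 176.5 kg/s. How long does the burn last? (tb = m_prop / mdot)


tb = 41729 / 176.5 = 236.4 s

236.4 s


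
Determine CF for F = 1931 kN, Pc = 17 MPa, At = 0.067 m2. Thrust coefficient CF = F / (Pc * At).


CF = 1931000 / (17e6 * 0.067) = 1.7

1.7


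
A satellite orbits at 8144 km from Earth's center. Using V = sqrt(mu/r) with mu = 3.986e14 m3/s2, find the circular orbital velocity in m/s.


V = sqrt(3.986e14 / 8144000) = 6996 m/s

6996 m/s


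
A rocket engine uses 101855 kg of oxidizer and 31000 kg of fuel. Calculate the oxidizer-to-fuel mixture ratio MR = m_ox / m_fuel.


MR = 101855 / 31000 = 3.29

3.29


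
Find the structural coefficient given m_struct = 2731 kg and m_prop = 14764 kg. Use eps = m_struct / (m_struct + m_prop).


eps = 2731 / (2731 + 14764) = 0.1561

0.1561


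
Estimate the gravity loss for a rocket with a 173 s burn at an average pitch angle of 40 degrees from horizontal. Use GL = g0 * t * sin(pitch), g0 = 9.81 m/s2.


GL = 9.81 * 173 * sin(40 deg) = 1091 m/s

1091 m/s


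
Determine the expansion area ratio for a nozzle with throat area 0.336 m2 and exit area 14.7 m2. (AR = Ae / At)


AR = 14.7 / 0.336 = 43.7

43.7


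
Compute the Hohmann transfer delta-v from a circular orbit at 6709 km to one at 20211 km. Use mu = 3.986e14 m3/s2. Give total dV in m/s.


V1 = sqrt(mu/r1) = 7707.97 m/s
dV1 = V1*(sqrt(2*r2/(r1+r2)) - 1) = 1737.23 m/s
V2 = sqrt(mu/r2) = 4440.94 m/s
dV2 = V2*(1 - sqrt(2*r1/(r1+r2))) = 1305.62 m/s
Total dV = 3043 m/s

3043 m/s


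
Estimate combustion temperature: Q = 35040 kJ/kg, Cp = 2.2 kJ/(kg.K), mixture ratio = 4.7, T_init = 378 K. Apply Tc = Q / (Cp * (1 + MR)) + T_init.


Tc = 35040 / (2.2 * (1 + 4.7)) + 378 = 3172 K

3172 K


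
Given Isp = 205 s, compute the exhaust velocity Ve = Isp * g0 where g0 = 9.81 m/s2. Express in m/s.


Ve = Isp * g0 = 205 * 9.81 = 2011.1 m/s

2011.1 m/s


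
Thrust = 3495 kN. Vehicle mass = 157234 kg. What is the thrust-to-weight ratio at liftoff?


TWR = 3495000 / (157234 * 9.81) = 2.27

2.27


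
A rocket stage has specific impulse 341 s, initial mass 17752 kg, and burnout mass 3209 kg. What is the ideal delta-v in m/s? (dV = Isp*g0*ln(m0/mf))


Ve = 341 * 9.81 = 3345.21 m/s
dV = 3345.21 * ln(17752/3209) = 5722 m/s

5722 m/s


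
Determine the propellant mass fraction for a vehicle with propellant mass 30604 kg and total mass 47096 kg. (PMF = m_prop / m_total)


PMF = 30604 / 47096 = 0.65

0.65


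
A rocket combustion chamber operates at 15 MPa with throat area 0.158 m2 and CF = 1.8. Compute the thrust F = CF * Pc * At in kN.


F = 1.8 * 15e6 * 0.158 = 4.2660e+06 N = 4266.0 kN

4266.0 kN


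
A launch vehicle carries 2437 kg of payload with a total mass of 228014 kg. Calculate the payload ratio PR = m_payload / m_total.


PR = 2437 / 228014 = 0.0107

0.0107


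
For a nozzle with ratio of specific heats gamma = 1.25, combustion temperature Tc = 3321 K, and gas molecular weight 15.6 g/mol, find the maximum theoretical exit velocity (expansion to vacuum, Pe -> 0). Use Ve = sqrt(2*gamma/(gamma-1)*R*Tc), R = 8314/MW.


R = 8314 / 15.6 = 532.95 J/(kg.K)
Ve = sqrt(2 * 1.25 / (1.25 - 1) * 532.95 * 3321) = 4207 m/s

4207 m/s


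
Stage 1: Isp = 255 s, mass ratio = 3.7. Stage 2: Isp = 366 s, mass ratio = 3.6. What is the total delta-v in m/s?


dV1 = 255 * 9.81 * ln(3.7) = 3272.9 m/s
dV2 = 366 * 9.81 * ln(3.6) = 4599.1 m/s
Total dV = 3272.9 + 4599.1 = 7872.0 m/s ~ 7872 m/s

7872 m/s


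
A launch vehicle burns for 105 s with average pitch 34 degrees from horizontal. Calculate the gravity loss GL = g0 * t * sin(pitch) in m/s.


GL = 9.81 * 105 * sin(34 deg) = 576 m/s

576 m/s


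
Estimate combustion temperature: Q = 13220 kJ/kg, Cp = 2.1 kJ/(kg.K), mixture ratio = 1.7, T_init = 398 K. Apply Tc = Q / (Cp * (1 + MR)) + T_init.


Tc = 13220 / (2.1 * (1 + 1.7)) + 398 = 2730 K

2730 K


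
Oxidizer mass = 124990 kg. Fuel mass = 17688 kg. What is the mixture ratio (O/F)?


MR = 124990 / 17688 = 7.07

7.07


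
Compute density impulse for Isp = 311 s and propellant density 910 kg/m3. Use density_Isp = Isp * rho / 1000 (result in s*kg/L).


rho*Isp = 311 * 910 / 1000 = 283 s*kg/L

283 s*kg/L


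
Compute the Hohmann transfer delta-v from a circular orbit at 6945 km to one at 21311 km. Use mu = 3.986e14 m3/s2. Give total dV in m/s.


V1 = sqrt(mu/r1) = 7575.87 m/s
dV1 = V1*(sqrt(2*r2/(r1+r2)) - 1) = 1728.65 m/s
V2 = sqrt(mu/r2) = 4324.81 m/s
dV2 = V2*(1 - sqrt(2*r1/(r1+r2))) = 1292.57 m/s
Total dV = 3021 m/s

3021 m/s


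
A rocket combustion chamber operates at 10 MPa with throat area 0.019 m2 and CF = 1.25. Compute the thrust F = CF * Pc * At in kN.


F = 1.25 * 10e6 * 0.019 = 237500.0 N = 237.5 kN

237.5 kN


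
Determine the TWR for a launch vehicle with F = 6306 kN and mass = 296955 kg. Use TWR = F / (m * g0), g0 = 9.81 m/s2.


TWR = 6306000 / (296955 * 9.81) = 2.16

2.16


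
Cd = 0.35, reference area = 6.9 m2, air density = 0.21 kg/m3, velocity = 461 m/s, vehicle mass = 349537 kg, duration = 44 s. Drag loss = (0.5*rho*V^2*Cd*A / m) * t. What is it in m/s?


D = 0.5 * 0.21 * 461^2 * 0.35 * 6.9 = 53890.01 N
a = 53890.01 / 349537 = 0.1542 m/s2
dV = 0.1542 * 44 = 6.8 m/s

6.8 m/s


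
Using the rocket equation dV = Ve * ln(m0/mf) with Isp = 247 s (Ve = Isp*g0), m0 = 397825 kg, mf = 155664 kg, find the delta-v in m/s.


Ve = 247 * 9.81 = 2423.07 m/s
dV = 2423.07 * ln(397825/155664) = 2274 m/s

2274 m/s


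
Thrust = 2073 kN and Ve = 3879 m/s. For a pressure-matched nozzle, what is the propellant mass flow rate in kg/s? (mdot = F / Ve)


mdot = F / Ve = 2073000 / 3879 = 534.4 kg/s

534.4 kg/s


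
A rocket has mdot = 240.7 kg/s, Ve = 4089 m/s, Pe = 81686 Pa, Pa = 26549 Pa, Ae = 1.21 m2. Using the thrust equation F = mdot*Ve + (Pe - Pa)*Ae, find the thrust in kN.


F = 240.7 * 4089 + (81686 - 26549) * 1.21 = 1.0509e+06 N = 1050.9 kN

1050.9 kN


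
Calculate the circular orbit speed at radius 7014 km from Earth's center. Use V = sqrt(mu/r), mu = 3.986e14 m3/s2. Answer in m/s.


V = sqrt(3.986e14 / 7014000) = 7539 m/s

7539 m/s


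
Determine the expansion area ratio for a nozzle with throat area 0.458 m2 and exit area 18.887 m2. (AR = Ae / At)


AR = 18.887 / 0.458 = 41.2

41.2


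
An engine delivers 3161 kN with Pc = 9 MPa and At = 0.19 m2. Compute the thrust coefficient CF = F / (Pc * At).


CF = 3161000 / (9e6 * 0.19) = 1.85

1.85


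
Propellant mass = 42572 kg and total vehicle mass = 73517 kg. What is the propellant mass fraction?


PMF = 42572 / 73517 = 0.579

0.579


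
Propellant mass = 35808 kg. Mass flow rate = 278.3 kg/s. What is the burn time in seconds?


tb = 35808 / 278.3 = 128.7 s

128.7 s


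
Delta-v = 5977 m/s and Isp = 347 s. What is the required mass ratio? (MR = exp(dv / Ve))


Ve = 347 * 9.81 = 3404.07 m/s
MR = exp(5977 / 3404.07) = 5.788

5.788


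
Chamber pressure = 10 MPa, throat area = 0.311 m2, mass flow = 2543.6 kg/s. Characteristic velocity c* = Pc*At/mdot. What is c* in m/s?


c* = 10e6 * 0.311 / 2543.6 = 1223 m/s

1223 m/s


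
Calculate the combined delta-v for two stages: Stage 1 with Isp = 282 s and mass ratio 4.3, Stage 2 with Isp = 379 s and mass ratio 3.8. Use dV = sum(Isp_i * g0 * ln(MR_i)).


dV1 = 282 * 9.81 * ln(4.3) = 4035.1 m/s
dV2 = 379 * 9.81 * ln(3.8) = 4963.5 m/s
Total dV = 4035.1 + 4963.5 = 8998.6 m/s ~ 8999 m/s

8999 m/s


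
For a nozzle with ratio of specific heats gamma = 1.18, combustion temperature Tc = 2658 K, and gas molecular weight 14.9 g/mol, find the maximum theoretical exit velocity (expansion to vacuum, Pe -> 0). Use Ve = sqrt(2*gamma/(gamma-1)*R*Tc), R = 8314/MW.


R = 8314 / 14.9 = 557.99 J/(kg.K)
Ve = sqrt(2 * 1.18 / (1.18 - 1) * 557.99 * 2658) = 4410 m/s

4410 m/s


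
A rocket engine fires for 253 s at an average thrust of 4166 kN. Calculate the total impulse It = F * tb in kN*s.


It = 4166 * 253 = 1053998 kN*s

1053998 kN*s


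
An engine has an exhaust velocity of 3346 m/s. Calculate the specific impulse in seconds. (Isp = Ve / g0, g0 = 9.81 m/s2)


Isp = Ve / g0 = 3346 / 9.81 = 341.1 s

341.1 s


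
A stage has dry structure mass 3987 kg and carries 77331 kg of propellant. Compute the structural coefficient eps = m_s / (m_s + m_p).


eps = 3987 / (3987 + 77331) = 0.049

0.049


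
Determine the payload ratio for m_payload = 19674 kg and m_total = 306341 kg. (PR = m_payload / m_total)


PR = 19674 / 306341 = 0.0642

0.0642


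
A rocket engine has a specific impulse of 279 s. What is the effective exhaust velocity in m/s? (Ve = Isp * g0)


Ve = Isp * g0 = 279 * 9.81 = 2737.0 m/s

2737.0 m/s


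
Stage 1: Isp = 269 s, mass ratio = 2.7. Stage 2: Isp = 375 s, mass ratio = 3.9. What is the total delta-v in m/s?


dV1 = 269 * 9.81 * ln(2.7) = 2621.1 m/s
dV2 = 375 * 9.81 * ln(3.9) = 5006.7 m/s
Total dV = 2621.1 + 5006.7 = 7627.8 m/s ~ 7628 m/s

7628 m/s


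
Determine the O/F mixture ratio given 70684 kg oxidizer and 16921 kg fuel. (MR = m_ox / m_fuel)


MR = 70684 / 16921 = 4.18

4.18


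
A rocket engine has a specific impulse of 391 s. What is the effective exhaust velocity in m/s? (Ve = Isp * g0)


Ve = Isp * g0 = 391 * 9.81 = 3835.7 m/s

3835.7 m/s


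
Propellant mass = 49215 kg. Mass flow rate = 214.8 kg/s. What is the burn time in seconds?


tb = 49215 / 214.8 = 229.1 s

229.1 s


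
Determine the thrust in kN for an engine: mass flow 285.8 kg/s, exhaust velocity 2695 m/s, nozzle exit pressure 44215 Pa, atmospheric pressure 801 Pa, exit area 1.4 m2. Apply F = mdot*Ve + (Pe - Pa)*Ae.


F = 285.8 * 2695 + (44215 - 801) * 1.4 = 831011.0 N = 831.0 kN

831.0 kN


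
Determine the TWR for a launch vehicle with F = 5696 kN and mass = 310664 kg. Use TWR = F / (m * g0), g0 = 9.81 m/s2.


TWR = 5696000 / (310664 * 9.81) = 1.87

1.87


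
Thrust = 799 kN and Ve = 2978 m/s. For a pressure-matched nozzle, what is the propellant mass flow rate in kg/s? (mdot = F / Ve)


mdot = F / Ve = 799000 / 2978 = 268.3 kg/s

268.3 kg/s


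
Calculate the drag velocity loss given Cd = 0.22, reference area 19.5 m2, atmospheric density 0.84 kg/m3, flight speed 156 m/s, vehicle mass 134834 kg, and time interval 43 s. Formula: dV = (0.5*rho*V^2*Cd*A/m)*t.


D = 0.5 * 0.84 * 156^2 * 0.22 * 19.5 = 43848.6 N
a = 43848.6 / 134834 = 0.3252 m/s2
dV = 0.3252 * 43 = 14.0 m/s

14.0 m/s


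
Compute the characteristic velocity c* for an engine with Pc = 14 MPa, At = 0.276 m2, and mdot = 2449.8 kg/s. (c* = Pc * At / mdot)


c* = 14e6 * 0.276 / 2449.8 = 1577 m/s

1577 m/s


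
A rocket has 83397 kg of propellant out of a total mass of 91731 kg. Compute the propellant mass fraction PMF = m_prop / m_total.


PMF = 83397 / 91731 = 0.909

0.909


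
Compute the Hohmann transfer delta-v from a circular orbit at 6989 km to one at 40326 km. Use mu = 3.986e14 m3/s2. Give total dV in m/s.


V1 = sqrt(mu/r1) = 7551.99 m/s
dV1 = V1*(sqrt(2*r2/(r1+r2)) - 1) = 2307.84 m/s
V2 = sqrt(mu/r2) = 3143.95 m/s
dV2 = V2*(1 - sqrt(2*r1/(r1+r2))) = 1435.12 m/s
Total dV = 3743 m/s

3743 m/s


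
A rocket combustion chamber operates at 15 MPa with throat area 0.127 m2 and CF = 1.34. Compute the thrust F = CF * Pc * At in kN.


F = 1.34 * 15e6 * 0.127 = 2.5527e+06 N = 2552.7 kN

2552.7 kN


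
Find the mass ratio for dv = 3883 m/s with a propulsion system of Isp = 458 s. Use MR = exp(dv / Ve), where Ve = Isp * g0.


Ve = 458 * 9.81 = 4492.98 m/s
MR = exp(3883 / 4492.98) = 2.373

2.373


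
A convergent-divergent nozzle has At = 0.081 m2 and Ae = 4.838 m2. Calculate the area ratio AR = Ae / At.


AR = 4.838 / 0.081 = 59.7

59.7


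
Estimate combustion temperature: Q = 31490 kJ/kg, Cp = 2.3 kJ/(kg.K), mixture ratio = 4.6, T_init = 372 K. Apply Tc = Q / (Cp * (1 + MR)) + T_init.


Tc = 31490 / (2.3 * (1 + 4.6)) + 372 = 2817 K

2817 K


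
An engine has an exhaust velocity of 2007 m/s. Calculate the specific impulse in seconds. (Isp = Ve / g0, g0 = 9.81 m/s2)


Isp = Ve / g0 = 2007 / 9.81 = 204.6 s

204.6 s


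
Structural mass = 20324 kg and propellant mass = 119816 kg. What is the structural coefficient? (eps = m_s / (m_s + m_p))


eps = 20324 / (20324 + 119816) = 0.145

0.145


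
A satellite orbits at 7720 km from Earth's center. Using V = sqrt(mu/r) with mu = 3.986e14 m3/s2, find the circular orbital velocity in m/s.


V = sqrt(3.986e14 / 7720000) = 7186 m/s

7186 m/s


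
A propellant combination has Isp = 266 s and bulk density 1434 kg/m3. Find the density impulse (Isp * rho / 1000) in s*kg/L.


rho*Isp = 266 * 1434 / 1000 = 381 s*kg/L

381 s*kg/L


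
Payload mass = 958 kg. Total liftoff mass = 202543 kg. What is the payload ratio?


PR = 958 / 202543 = 0.0047

0.0047


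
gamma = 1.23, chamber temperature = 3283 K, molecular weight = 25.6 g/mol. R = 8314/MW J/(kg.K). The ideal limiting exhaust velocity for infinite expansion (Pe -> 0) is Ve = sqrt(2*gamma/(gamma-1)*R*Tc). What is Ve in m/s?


R = 8314 / 25.6 = 324.77 J/(kg.K)
Ve = sqrt(2 * 1.23 / (1.23 - 1) * 324.77 * 3283) = 3377 m/s

3377 m/s


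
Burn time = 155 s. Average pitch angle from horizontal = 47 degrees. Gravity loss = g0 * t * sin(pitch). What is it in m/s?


GL = 9.81 * 155 * sin(47 deg) = 1112 m/s

1112 m/s


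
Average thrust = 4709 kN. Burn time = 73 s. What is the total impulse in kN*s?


It = 4709 * 73 = 343757 kN*s

343757 kN*s


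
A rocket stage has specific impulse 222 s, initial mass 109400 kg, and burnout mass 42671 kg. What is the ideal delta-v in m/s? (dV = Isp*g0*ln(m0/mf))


Ve = 222 * 9.81 = 2177.82 m/s
dV = 2177.82 * ln(109400/42671) = 2050 m/s

2050 m/s


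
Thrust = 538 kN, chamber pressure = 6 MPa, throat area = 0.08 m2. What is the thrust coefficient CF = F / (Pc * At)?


CF = 538000 / (6e6 * 0.08) = 1.12

1.12


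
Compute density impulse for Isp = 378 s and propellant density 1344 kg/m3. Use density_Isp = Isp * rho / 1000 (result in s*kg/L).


rho*Isp = 378 * 1344 / 1000 = 508 s*kg/L

508 s*kg/L


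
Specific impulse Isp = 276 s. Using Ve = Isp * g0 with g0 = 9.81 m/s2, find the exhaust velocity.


Ve = Isp * g0 = 276 * 9.81 = 2707.6 m/s

2707.6 m/s


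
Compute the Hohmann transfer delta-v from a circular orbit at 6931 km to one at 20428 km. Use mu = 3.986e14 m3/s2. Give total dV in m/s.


V1 = sqrt(mu/r1) = 7583.52 m/s
dV1 = V1*(sqrt(2*r2/(r1+r2)) - 1) = 1683.68 m/s
V2 = sqrt(mu/r2) = 4417.29 m/s
dV2 = V2*(1 - sqrt(2*r1/(r1+r2))) = 1273.03 m/s
Total dV = 2957 m/s

2957 m/s


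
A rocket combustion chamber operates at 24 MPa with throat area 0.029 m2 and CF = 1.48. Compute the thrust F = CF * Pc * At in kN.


F = 1.48 * 24e6 * 0.029 = 1.0301e+06 N = 1030.1 kN

1030.1 kN


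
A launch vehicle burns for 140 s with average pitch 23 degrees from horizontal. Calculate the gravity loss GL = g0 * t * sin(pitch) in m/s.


GL = 9.81 * 140 * sin(23 deg) = 537 m/s

537 m/s


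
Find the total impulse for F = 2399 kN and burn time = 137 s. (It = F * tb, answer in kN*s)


It = 2399 * 137 = 328663 kN*s

328663 kN*s


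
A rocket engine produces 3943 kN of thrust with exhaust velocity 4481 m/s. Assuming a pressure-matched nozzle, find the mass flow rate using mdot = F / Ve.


mdot = F / Ve = 3943000 / 4481 = 879.9 kg/s

879.9 kg/s


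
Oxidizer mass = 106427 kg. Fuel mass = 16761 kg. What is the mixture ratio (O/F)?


MR = 106427 / 16761 = 6.35

6.35


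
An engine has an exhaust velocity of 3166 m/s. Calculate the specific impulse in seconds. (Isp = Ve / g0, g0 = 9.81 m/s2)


Isp = Ve / g0 = 3166 / 9.81 = 322.7 s

322.7 s


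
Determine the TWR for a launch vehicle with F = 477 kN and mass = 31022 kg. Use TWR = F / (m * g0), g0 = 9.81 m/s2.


TWR = 477000 / (31022 * 9.81) = 1.57

1.57


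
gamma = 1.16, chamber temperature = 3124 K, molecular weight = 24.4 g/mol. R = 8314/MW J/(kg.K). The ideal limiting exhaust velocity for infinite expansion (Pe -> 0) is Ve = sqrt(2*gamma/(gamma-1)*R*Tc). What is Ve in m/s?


R = 8314 / 24.4 = 340.74 J/(kg.K)
Ve = sqrt(2 * 1.16 / (1.16 - 1) * 340.74 * 3124) = 3929 m/s

3929 m/s


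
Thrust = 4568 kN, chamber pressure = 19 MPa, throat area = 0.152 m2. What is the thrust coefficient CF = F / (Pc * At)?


CF = 4568000 / (19e6 * 0.152) = 1.58

1.58


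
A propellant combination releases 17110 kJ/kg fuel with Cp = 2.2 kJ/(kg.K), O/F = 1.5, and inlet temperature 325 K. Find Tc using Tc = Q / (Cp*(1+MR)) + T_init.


Tc = 17110 / (2.2 * (1 + 1.5)) + 325 = 3436 K

3436 K


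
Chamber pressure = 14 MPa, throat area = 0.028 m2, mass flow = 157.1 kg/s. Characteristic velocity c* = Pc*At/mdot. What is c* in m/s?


c* = 14e6 * 0.028 / 157.1 = 2495 m/s

2495 m/s


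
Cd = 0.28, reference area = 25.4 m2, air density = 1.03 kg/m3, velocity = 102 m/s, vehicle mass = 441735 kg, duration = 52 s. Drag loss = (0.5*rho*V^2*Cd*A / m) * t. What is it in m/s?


D = 0.5 * 1.03 * 102^2 * 0.28 * 25.4 = 38106.52 N
a = 38106.52 / 441735 = 0.0863 m/s2
dV = 0.0863 * 52 = 4.5 m/s

4.5 m/s


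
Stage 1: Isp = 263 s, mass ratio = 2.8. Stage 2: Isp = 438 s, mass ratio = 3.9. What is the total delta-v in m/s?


dV1 = 263 * 9.81 * ln(2.8) = 2656.4 m/s
dV2 = 438 * 9.81 * ln(3.9) = 5847.8 m/s
Total dV = 2656.4 + 5847.8 = 8504.2 m/s ~ 8504 m/s

8504 m/s


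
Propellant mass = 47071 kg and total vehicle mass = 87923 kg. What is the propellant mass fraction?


PMF = 47071 / 87923 = 0.535

0.535


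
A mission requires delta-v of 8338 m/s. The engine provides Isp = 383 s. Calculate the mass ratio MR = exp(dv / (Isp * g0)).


Ve = 383 * 9.81 = 3757.23 m/s
MR = exp(8338 / 3757.23) = 9.2

9.2


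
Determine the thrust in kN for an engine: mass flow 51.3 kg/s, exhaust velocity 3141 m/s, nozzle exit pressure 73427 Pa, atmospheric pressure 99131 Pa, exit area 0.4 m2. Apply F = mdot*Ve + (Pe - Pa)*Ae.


F = 51.3 * 3141 + (73427 - 99131) * 0.4 = 150852.0 N = 150.9 kN

150.9 kN


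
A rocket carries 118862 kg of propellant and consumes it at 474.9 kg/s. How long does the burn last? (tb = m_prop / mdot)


tb = 118862 / 474.9 = 250.3 s

250.3 s


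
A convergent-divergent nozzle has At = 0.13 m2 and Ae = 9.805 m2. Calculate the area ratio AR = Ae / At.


AR = 9.805 / 0.13 = 75.4

75.4


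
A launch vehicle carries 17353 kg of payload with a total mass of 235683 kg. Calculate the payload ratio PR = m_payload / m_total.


PR = 17353 / 235683 = 0.0736

0.0736


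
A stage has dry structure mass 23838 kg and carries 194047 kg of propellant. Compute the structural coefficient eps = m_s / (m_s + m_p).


eps = 23838 / (23838 + 194047) = 0.1094

0.1094


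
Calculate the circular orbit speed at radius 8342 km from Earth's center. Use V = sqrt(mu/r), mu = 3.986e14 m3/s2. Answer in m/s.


V = sqrt(3.986e14 / 8342000) = 6912 m/s

6912 m/s


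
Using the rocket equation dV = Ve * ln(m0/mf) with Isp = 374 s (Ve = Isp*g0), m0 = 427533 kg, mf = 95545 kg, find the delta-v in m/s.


Ve = 374 * 9.81 = 3668.94 m/s
dV = 3668.94 * ln(427533/95545) = 5498 m/s

5498 m/s


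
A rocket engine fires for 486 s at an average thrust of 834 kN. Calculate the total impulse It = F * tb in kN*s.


It = 834 * 486 = 405324 kN*s

405324 kN*s


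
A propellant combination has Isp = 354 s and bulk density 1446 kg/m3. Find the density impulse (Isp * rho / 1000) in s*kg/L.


rho*Isp = 354 * 1446 / 1000 = 512 s*kg/L

512 s*kg/L


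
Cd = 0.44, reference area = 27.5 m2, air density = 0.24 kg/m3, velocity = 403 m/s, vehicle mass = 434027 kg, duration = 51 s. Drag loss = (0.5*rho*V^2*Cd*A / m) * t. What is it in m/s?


D = 0.5 * 0.24 * 403^2 * 0.44 * 27.5 = 235817.87 N
a = 235817.87 / 434027 = 0.5433 m/s2
dV = 0.5433 * 51 = 27.7 m/s

27.7 m/s


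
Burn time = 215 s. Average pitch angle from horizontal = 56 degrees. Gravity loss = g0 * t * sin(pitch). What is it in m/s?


GL = 9.81 * 215 * sin(56 deg) = 1749 m/s

1749 m/s


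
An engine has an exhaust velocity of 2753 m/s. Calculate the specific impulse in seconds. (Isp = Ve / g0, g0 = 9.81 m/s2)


Isp = Ve / g0 = 2753 / 9.81 = 280.6 s

280.6 s


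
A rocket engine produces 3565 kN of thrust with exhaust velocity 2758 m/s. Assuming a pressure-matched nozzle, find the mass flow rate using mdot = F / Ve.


mdot = F / Ve = 3565000 / 2758 = 1292.6 kg/s

1292.6 kg/s


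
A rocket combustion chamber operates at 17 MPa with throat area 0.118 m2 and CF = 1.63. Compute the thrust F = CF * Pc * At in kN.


F = 1.63 * 17e6 * 0.118 = 3.2698e+06 N = 3269.8 kN

3269.8 kN


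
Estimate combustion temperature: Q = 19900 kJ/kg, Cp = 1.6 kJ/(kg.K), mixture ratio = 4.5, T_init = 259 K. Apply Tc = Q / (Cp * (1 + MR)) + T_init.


Tc = 19900 / (1.6 * (1 + 4.5)) + 259 = 2520 K

2520 K


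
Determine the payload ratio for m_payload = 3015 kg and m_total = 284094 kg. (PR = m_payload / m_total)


PR = 3015 / 284094 = 0.0106

0.0106


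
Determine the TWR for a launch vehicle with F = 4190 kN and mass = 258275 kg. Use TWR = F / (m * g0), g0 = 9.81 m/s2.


TWR = 4190000 / (258275 * 9.81) = 1.65

1.65


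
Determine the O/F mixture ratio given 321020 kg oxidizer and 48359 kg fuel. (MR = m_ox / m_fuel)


MR = 321020 / 48359 = 6.64

6.64


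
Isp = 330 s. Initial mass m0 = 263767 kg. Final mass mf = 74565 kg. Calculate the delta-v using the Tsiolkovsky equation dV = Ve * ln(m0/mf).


Ve = 330 * 9.81 = 3237.3 m/s
dV = 3237.3 * ln(263767/74565) = 4090 m/s

4090 m/s


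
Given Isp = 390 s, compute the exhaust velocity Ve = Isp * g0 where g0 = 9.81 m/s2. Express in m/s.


Ve = Isp * g0 = 390 * 9.81 = 3825.9 m/s

3825.9 m/s


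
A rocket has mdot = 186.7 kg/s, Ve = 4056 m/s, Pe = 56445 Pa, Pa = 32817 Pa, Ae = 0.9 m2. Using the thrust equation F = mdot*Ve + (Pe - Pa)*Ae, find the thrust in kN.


F = 186.7 * 4056 + (56445 - 32817) * 0.9 = 778520.0 N = 778.5 kN

778.5 kN


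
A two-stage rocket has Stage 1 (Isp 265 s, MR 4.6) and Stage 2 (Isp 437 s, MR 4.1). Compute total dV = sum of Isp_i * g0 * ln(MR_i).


dV1 = 265 * 9.81 * ln(4.6) = 3967.2 m/s
dV2 = 437 * 9.81 * ln(4.1) = 6048.9 m/s
Total dV = 3967.2 + 6048.9 = 10016.1 m/s ~ 10016 m/s

10016 m/s


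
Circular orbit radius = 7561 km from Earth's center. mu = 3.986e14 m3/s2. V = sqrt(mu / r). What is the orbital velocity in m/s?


V = sqrt(3.986e14 / 7561000) = 7261 m/s

7261 m/s


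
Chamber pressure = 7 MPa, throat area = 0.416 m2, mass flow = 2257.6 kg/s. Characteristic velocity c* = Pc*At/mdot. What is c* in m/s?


c* = 7e6 * 0.416 / 2257.6 = 1290 m/s

1290 m/s


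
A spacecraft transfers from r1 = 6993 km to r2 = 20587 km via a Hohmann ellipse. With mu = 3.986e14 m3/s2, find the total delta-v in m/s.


V1 = sqrt(mu/r1) = 7549.82 m/s
dV1 = V1*(sqrt(2*r2/(r1+r2)) - 1) = 1674.85 m/s
V2 = sqrt(mu/r2) = 4400.2 m/s
dV2 = V2*(1 - sqrt(2*r1/(r1+r2))) = 1266.75 m/s
Total dV = 2942 m/s

2942 m/s


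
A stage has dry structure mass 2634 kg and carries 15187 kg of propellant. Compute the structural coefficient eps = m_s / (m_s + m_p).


eps = 2634 / (2634 + 15187) = 0.1478

0.1478


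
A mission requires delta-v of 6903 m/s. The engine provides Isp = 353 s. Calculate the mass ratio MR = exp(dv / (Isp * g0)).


Ve = 353 * 9.81 = 3462.93 m/s
MR = exp(6903 / 3462.93) = 7.34

7.34


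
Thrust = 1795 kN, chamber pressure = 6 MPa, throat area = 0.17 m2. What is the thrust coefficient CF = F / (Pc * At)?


CF = 1795000 / (6e6 * 0.17) = 1.76

1.76
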